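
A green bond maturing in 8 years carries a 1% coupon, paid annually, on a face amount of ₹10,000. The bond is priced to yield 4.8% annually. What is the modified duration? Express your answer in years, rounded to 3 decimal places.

Periodic yield y = 0.048. First find Macaulay duration:
  t   CF        PV=CF/(1+0.048)^t    t·PV
  1       100.00        95.4198        95.4198
  2       100.00        91.0495       182.0989
  3       100.00        86.8793       260.6378
  4       100.00        82.9001       331.6003
  5       100.00        79.1031       395.5156
  6       100.00        75.4801       452.8804
  7       100.00        72.0230       504.1608
  8    10,100.00     6,941.1449    55,529.1595
  Σ                  7,523.9997    57,751.4731
P = 7,523.9997; Macaulay duration = 57,751.4731 / 7,523.9997 = 7.67563 years.
Modified duration = D_Mac / (1 + y) = 7.67563 / 1.048 = 7.32408 years.

7.324 years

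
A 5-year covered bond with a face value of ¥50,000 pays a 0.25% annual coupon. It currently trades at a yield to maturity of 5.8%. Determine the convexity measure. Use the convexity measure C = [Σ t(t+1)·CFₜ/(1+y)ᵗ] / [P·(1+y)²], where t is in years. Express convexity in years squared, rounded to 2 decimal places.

26.59

With y = 0.058:
  t   CF        PV=CF/(1+0.058)^t    t·PV        t(t+1)·PV
  1       125.00       118.1474       118.1474         236.2949
  2       125.00       111.6706       223.3411         670.0233
  3       125.00       105.5487       316.6462       1,266.5848
  4       125.00        99.7625       399.0500       1,995.2501
  5    50,125.00    37,811.6864   189,058.4319   1,134,350.5915
  Σ                 38,246.8156   190,115.6167   1,138,518.7446
P = 38,246.8156.
Convexity = Σ t(t+1)·PV / [P·(1+y)²] = 1,138,518.7446 / (38,246.8156 × 1.119364) = 26.59338.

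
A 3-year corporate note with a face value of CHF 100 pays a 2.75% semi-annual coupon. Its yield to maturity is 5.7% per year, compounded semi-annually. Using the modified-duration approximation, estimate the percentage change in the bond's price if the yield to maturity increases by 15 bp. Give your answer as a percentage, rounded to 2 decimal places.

Periodic yield y = 0.0285. Modified duration first:
  t   CF        PV=CF/(1+0.0285)^t    t·PV
  1        1.375         1.3369         1.3369
  2        1.375         1.2999         2.5997
  3        1.375         1.2638         3.7915
  4        1.375         1.2288         4.9152
  5        1.375         1.1948         5.9738
  6      101.375        85.6456       513.8736
  Σ                     91.9698       532.4908
P = 91.9698; D_Mac = 5.78985 half-year periods = 2.89492 yrs; D_mod = 2.89492/(1+0.0285) = 2.81470 yrs.
ΔP/P ≈ -D_mod · Δy = -2.81470 × (+0.0015) = -0.004222 = -0.4222%.

-0.42%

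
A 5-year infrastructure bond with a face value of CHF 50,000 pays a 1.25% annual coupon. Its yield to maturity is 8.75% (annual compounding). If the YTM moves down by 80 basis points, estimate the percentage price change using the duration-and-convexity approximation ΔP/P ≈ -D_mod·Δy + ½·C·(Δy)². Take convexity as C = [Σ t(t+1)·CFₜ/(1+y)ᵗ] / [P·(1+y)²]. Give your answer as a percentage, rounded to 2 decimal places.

+3.65%

With y = 0.0875:
  t   CF        PV=CF/(1+0.0875)^t    t·PV        t(t+1)·PV
  1       625.00       574.7126       574.7126       1,149.4253
  2       625.00       528.4714     1,056.9428       3,170.8284
  3       625.00       485.9507     1,457.8521       5,831.4085
  4       625.00       446.8512     1,787.4049       8,937.0245
  5    50,625.00    33,282.7121   166,413.5604     998,481.3625
  Σ                 35,318.6981   171,290.4729   1,017,570.0492
P = 35,318.6981; D_Mac = 4.84985 yrs; D_mod = 4.45963 yrs; C = 24.36134.
Duration effect: -4.45963 × (-0.008) = +0.035677
Convexity effect: 0.5 × 24.36134 × (-0.008)² = +0.0007796
ΔP/P ≈ +0.035677 + 0.0007796 = +0.036457 = +3.6457%.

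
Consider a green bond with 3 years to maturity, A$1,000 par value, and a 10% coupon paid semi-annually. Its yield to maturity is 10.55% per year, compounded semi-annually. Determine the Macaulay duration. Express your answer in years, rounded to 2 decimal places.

2.66 years

Periodic yield y = 0.05275. Discount each cash flow and weight by its period:
  t   CF        PV=CF/(1+0.05275)^t    t·PV
  1        50.00        47.4947        47.4947
  2        50.00        45.1148        90.2297
  3        50.00        42.8543       128.5629
  4        50.00        40.7070       162.8280
  5        50.00        38.6673       193.3365
  6     1,050.00       771.3257     4,627.9542
  Σ                    986.1638     5,250.4058
Price P = Σ PV = 986.1638.
Macaulay duration = Σ(t·PV) / P = 5,250.4058 / 986.1638 = 5.32407 half-year periods.
In years: 5.32407 / 2 = 2.66204 years.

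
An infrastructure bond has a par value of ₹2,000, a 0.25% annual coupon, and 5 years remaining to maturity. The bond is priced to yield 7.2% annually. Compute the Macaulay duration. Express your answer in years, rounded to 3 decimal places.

Periodic yield y = 0.072. Discount each cash flow and weight by its year:
  t   CF        PV=CF/(1+0.072)^t    t·PV
  1         5.00         4.6642         4.6642
  2         5.00         4.3509         8.7018
  3         5.00         4.0587        12.1761
  4         5.00         3.7861        15.1444
  5     2,005.00     1,416.2517     7,081.2586
  Σ                  1,433.1116     7,121.9450
Price P = Σ PV = 1,433.1116.
Macaulay duration = Σ(t·PV) / P = 7,121.9450 / 1,433.1116 = 4.96957 years.

4.970 years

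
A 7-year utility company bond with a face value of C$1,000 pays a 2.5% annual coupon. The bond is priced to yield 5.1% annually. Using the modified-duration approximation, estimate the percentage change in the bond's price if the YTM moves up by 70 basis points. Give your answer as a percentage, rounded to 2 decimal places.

-4.30%

Periodic yield y = 0.051. Modified duration first:
  t   CF        PV=CF/(1+0.051)^t    t·PV
  1        25.00        23.7869        23.7869
  2        25.00        22.6326        45.2652
  3        25.00        21.5344        64.6031
  4        25.00        20.4894        81.9576
  5        25.00        19.4951        97.4757
  6        25.00        18.5491       111.2948
  7     1,025.00       723.6105     5,065.2734
  Σ                    850.0980     5,489.6567
P = 850.0980; D_Mac = 6.45768 yrs; D_mod = 6.45768/(1+0.051) = 6.14432 yrs.
ΔP/P ≈ -D_mod · Δy = -6.14432 × (+0.007) = -0.043010 = -4.3010%.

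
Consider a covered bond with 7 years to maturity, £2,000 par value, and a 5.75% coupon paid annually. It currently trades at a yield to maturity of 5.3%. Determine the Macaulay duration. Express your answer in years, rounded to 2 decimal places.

Periodic yield y = 0.053. Discount each cash flow and weight by its year:
  t   CF        PV=CF/(1+0.053)^t    t·PV
  1       115.00       109.2118       109.2118
  2       115.00       103.7149       207.4298
  3       115.00        98.4947       295.4840
  4       115.00        93.5372       374.1488
  5       115.00        88.8292       444.1462
  6       115.00        84.3583       506.1496
  7     2,115.00     1,473.3698    10,313.5888
  Σ                  2,051.5159    12,250.1590
Price P = Σ PV = 2,051.5159.
Macaulay duration = Σ(t·PV) / P = 12,250.1590 / 2,051.5159 = 5.97127 years.

5.97 years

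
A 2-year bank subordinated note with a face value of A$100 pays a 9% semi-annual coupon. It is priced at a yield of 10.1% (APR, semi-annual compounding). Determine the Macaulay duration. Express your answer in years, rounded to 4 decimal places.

1.8731 years

Periodic yield y = 0.0505. Discount each cash flow and weight by its period:
  t   CF        PV=CF/(1+0.0505)^t    t·PV
  1         4.50         4.2837         4.2837
  2         4.50         4.0777         8.1555
  3         4.50         3.8817        11.6452
  4       104.50        85.8088       343.2354
  Σ                     98.0520       367.3197
Price P = Σ PV = 98.0520.
Macaulay duration = Σ(t·PV) / P = 367.3197 / 98.0520 = 3.74617 half-year periods.
In years: 3.74617 / 2 = 1.87309 years.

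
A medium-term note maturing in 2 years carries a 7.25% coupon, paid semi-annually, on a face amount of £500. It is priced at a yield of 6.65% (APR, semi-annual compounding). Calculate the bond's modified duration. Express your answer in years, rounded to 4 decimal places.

Periodic yield y = 0.03325. First find Macaulay duration:
  t   CF        PV=CF/(1+0.03325)^t    t·PV
  1       18.125        17.5417        17.5417
  2       18.125        16.9772        33.9545
  3       18.125        16.4309        49.2927
  4      518.125       454.5827     1,818.3308
  Σ                    505.5326     1,919.1197
P = 505.5326; Macaulay duration = 1,919.1197 / 505.5326 = 3.79623 half-year periods = 1.89812 years.
Modified duration = D_Mac / (1 + y) = 1.89812 / 1.03325 = 1.83704 years.

1.8370 years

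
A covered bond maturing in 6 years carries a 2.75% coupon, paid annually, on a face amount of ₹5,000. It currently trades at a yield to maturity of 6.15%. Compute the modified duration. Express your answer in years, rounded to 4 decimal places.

Periodic yield y = 0.0615. First find Macaulay duration:
  t   CF        PV=CF/(1+0.0615)^t    t·PV
  1       137.50       129.5337       129.5337
  2       137.50       122.0289       244.0578
  3       137.50       114.9589       344.8768
  4       137.50       108.2986       433.1943
  5       137.50       102.0241       510.1204
  6     5,137.50     3,591.1359    21,546.8156
  Σ                  4,167.9801    23,208.5985
P = 4,167.9801; Macaulay duration = 23,208.5985 / 4,167.9801 = 5.56831 years.
Modified duration = D_Mac / (1 + y) = 5.56831 / 1.0615 = 5.24570 years.

5.2457 years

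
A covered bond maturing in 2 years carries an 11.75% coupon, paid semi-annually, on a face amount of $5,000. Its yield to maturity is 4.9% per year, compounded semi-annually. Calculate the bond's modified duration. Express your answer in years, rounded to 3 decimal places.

Periodic yield y = 0.0245. First find Macaulay duration:
  t   CF        PV=CF/(1+0.0245)^t    t·PV
  1       293.75       286.7252       286.7252
  2       293.75       279.8685       559.7369
  3       293.75       273.1757       819.5270
  4     5,293.75     4,805.2455    19,220.9818
  Σ                  5,645.0148    20,886.9709
P = 5,645.0148; Macaulay duration = 20,886.9709 / 5,645.0148 = 3.70007 half-year periods = 1.85004 years.
Modified duration = D_Mac / (1 + y) = 1.85004 / 1.0245 = 1.80579 years.

1.806 years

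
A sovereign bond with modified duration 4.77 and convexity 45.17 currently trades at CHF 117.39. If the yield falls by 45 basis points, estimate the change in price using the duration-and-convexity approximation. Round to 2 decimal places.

Duration effect: -D_mod·Δy = -4.77 × (-0.0045) = +0.021465
Convexity effect: ½·C·(Δy)² = 0.5 × 45.17 × (-0.0045)² = +0.00045734625
ΔP/P ≈ +0.021465 + 0.00045734625 = +0.02192234625
ΔP ≈ 117.39 × (+0.02192234625) = +2.5734642262875.

+CHF 2.57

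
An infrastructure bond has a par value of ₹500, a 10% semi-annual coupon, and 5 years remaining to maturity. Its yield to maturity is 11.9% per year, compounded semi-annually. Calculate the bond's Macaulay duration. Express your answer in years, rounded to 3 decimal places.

Periodic yield y = 0.0595. Discount each cash flow and weight by its period:
  t   CF        PV=CF/(1+0.0595)^t    t·PV
  1        25.00        23.5960        23.5960
  2        25.00        22.2709        44.5418
  3        25.00        21.0202        63.0606
  4        25.00        19.8397        79.3590
  5        25.00        18.7256        93.6279
  6        25.00        17.6740       106.0439
  7        25.00        16.6814       116.7700
  8        25.00        15.7446       125.9570
  9        25.00        14.8604       133.7439
  10      525.00       294.5437     2,945.4367
  Σ                    464.9566     3,732.1368
Price P = Σ PV = 464.9566.
Macaulay duration = Σ(t·PV) / P = 3,732.1368 / 464.9566 = 8.02685 half-year periods.
In years: 8.02685 / 2 = 4.01342 years.

4.013 years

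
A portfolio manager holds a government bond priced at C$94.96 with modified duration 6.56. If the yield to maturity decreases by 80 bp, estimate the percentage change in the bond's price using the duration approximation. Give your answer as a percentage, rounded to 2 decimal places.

Duration approximation: ΔP/P ≈ -D_mod · Δy = -6.56 × (-0.008) = +0.052480.
As a percentage: +5.2480%.

+5.25%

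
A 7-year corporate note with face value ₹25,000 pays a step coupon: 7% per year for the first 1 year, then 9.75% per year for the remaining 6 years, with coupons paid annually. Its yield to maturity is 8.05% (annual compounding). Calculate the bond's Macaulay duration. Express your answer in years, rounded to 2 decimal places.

Periodic yield y = 0.0805. Discount each cash flow and weight by its year:
  t   CF        PV=CF/(1+0.0805)^t    t·PV
  1     1,750.00     1,619.6205     1,619.6205
  2     2,437.50     2,087.8298     4,175.6595
  3     2,437.50     1,932.2811     5,796.8434
  4     2,437.50     1,788.3213     7,153.2850
  5     2,437.50     1,655.0868     8,275.4339
  6     2,437.50     1,531.7786     9,190.6716
  7    27,437.50    15,957.7310   111,704.1168
  Σ                 26,572.6490   147,915.6307
Price P = Σ PV = 26,572.6490.
Macaulay duration = Σ(t·PV) / P = 147,915.6307 / 26,572.6490 = 5.56646 years.

5.57 years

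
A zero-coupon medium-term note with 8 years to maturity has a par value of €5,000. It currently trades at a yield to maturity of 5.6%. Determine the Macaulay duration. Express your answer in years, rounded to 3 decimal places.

8.000 years

A zero-coupon bond has a single cash flow at maturity, so its Macaulay duration equals its maturity: 8 years.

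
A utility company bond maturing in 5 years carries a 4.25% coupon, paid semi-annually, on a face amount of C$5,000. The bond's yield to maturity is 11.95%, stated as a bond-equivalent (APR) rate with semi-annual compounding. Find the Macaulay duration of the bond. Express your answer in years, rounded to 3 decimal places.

4.456 years

Periodic yield y = 0.05975. Discount each cash flow and weight by its period:
  t   CF        PV=CF/(1+0.05975)^t    t·PV
  1       106.25       100.2595       100.2595
  2       106.25        94.6067       189.2135
  3       106.25        89.2727       267.8181
  4       106.25        84.2394       336.9576
  5       106.25        79.4899       397.4494
  6       106.25        75.0081       450.0488
  7       106.25        70.7791       495.4536
  8       106.25        66.7885       534.3078
  9       106.25        63.0229       567.2057
  10    5,106.25     2,858.0368    28,580.3683
  Σ                  3,581.5036    31,919.0824
Price P = Σ PV = 3,581.5036.
Macaulay duration = Σ(t·PV) / P = 31,919.0824 / 3,581.5036 = 8.91220 half-year periods.
In years: 8.91220 / 2 = 4.45610 years.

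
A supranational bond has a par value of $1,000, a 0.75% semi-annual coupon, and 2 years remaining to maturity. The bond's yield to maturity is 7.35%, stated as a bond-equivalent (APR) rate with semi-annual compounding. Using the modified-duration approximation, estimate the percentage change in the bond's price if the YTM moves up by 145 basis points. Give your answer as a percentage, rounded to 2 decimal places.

Periodic yield y = 0.03675. Modified duration first:
  t   CF        PV=CF/(1+0.03675)^t    t·PV
  1         3.75         3.6171         3.6171
  2         3.75         3.4889         6.9777
  3         3.75         3.3652        10.0956
  4     1,003.75       868.8191     3,475.2766
  Σ                    879.2903     3,495.9669
P = 879.2903; D_Mac = 3.97590 half-year periods = 1.98795 yrs; D_mod = 1.98795/(1+0.03675) = 1.91748 yrs.
ΔP/P ≈ -D_mod · Δy = -1.91748 × (+0.0145) = -0.027803 = -2.7803%.

-2.78%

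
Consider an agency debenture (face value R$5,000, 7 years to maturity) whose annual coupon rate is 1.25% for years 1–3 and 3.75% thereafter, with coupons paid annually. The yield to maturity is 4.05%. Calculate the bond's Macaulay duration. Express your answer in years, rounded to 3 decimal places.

6.604 years

Periodic yield y = 0.0405. Discount each cash flow and weight by its year:
  t   CF        PV=CF/(1+0.0405)^t    t·PV
  1        62.50        60.0673        60.0673
  2        62.50        57.7292       115.4585
  3        62.50        55.4822       166.4466
  4       187.50       159.9679       639.8717
  5       187.50       153.7414       768.7070
  6       187.50       147.7572       886.5434
  7     5,187.50     3,928.8325    27,501.8278
  Σ                  4,563.5778    30,138.9224
Price P = Σ PV = 4,563.5778.
Macaulay duration = Σ(t·PV) / P = 30,138.9224 / 4,563.5778 = 6.60423 years.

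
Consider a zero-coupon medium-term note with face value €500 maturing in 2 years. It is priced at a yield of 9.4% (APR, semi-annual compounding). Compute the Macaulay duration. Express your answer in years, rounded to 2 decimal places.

2.00 years

A zero-coupon bond has a single cash flow at maturity, so its Macaulay duration equals its maturity: 2 years.
(Equivalently: 4 semi-annual periods ÷ 2 = 2 years.)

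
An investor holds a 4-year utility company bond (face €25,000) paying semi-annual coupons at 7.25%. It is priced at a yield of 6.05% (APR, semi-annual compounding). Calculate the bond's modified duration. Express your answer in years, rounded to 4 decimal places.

3.4497 years

Periodic yield y = 0.03025. First find Macaulay duration:
  t   CF        PV=CF/(1+0.03025)^t    t·PV
  1       906.25       879.6409       879.6409
  2       906.25       853.8130     1,707.6260
  3       906.25       828.7435     2,486.2306
  4       906.25       804.4101     3,217.6405
  5       906.25       780.7912     3,903.9559
  6       906.25       757.8657     4,547.1945
  7       906.25       735.6134     5,149.2941
  8    25,906.25    20,410.9663   163,287.7308
  Σ                 26,051.8443   185,179.3133
P = 26,051.8443; Macaulay duration = 185,179.3133 / 26,051.8443 = 7.10811 half-year periods = 3.55405 years.
Modified duration = D_Mac / (1 + y) = 3.55405 / 1.03025 = 3.44970 years.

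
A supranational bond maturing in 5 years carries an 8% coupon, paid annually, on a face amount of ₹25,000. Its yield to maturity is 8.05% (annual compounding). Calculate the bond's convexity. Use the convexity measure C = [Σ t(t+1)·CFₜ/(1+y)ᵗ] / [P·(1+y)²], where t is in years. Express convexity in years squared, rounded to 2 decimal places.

With y = 0.0805:
  t   CF        PV=CF/(1+0.0805)^t    t·PV        t(t+1)·PV
  1     2,000.00     1,850.9949     1,850.9949       3,701.9898
  2     2,000.00     1,713.0911     3,426.1822      10,278.5465
  3     2,000.00     1,585.4614     4,756.3843      19,025.5372
  4     2,000.00     1,467.3405     5,869.3621      29,346.8104
  5    27,000.00    18,333.2689    91,666.3444     549,998.0665
  Σ                 24,950.1568   107,569.2679     612,350.9504
P = 24,950.1568.
Convexity = Σ t(t+1)·PV / [P·(1+y)²] = 612,350.9504 / (24,950.1568 × 1.167480) = 21.02217.

21.02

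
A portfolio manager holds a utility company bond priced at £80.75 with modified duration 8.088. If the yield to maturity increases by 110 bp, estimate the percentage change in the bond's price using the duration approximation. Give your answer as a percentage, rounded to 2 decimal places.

-8.90%

Duration approximation: ΔP/P ≈ -D_mod · Δy = -8.088 × (+0.011) = -0.088968.
As a percentage: -8.8968%.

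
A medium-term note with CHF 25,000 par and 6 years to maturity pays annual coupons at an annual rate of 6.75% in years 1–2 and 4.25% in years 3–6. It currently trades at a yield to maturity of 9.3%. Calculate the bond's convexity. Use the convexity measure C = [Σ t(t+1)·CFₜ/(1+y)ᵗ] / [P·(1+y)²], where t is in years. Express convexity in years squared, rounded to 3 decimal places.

28.554

With y = 0.093:
  t   CF        PV=CF/(1+0.093)^t    t·PV        t(t+1)·PV
  1     1,687.50     1,543.9158     1,543.9158       3,087.8317
  2     1,687.50     1,412.5488     2,825.0976       8,475.2927
  3     1,062.50       813.7078     2,441.1233       9,764.4930
  4     1,062.50       744.4719     2,977.8875      14,889.4373
  5     1,062.50       681.1271     3,405.6353      20,433.8115
  6    26,062.50    15,286.0438    91,716.2630     642,013.8410
  Σ                 20,481.8151   104,909.9224     698,664.7073
P = 20,481.8151.
Convexity = Σ t(t+1)·PV / [P·(1+y)²] = 698,664.7073 / (20,481.8151 × 1.194649) = 28.55355.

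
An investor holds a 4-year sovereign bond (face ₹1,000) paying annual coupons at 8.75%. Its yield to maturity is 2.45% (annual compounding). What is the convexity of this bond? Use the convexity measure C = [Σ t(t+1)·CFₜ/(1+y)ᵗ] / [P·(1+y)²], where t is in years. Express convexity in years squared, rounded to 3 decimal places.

With y = 0.0245:
  t   CF        PV=CF/(1+0.0245)^t    t·PV        t(t+1)·PV
  1        87.50        85.4075        85.4075         170.8150
  2        87.50        83.3651       166.7301         500.1904
  3        87.50        81.3715       244.1144         976.4576
  4     1,087.50       987.1461     3,948.5842      19,742.9211
  Σ                  1,237.2901     4,444.8363      21,390.3842
P = 1,237.2901.
Convexity = Σ t(t+1)·PV / [P·(1+y)²] = 21,390.3842 / (1,237.2901 × 1.049600) = 16.47112.

16.471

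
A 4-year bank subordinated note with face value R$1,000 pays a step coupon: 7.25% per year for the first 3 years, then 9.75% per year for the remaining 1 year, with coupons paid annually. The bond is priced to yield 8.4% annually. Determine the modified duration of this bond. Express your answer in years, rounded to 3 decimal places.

Periodic yield y = 0.084. First find Macaulay duration:
  t   CF        PV=CF/(1+0.084)^t    t·PV
  1        72.50        66.8819        66.8819
  2        72.50        61.6992       123.3984
  3        72.50        56.9181       170.7542
  4     1,097.50       794.8541     3,179.4163
  Σ                    980.3532     3,540.4508
P = 980.3532; Macaulay duration = 3,540.4508 / 980.3532 = 3.61140 years.
Modified duration = D_Mac / (1 + y) = 3.61140 / 1.084 = 3.33155 years.

3.332 years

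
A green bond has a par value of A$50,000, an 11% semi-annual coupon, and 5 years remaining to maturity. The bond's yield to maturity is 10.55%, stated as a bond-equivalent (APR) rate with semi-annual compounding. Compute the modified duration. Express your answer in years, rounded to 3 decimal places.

Periodic yield y = 0.05275. First find Macaulay duration:
  t   CF        PV=CF/(1+0.05275)^t    t·PV
  1     2,750.00     2,612.2061     2,612.2061
  2     2,750.00     2,481.3167     4,962.6333
  3     2,750.00     2,356.9857     7,070.9570
  4     2,750.00     2,238.8845     8,955.5381
  5     2,750.00     2,126.7010    10,633.5052
  6     2,750.00     2,020.1387    12,120.8323
  7     2,750.00     1,918.9159    13,432.4114
  8     2,750.00     1,822.7651    14,582.1204
  9     2,750.00     1,731.4320    15,582.8881
  10   52,750.00    31,547.8642   315,478.6422
  Σ                 50,857.2100   405,431.7342
P = 50,857.2100; Macaulay duration = 405,431.7342 / 50,857.2100 = 7.97196 half-year periods = 3.98598 years.
Modified duration = D_Mac / (1 + y) = 3.98598 / 1.05275 = 3.78626 years.

3.786 years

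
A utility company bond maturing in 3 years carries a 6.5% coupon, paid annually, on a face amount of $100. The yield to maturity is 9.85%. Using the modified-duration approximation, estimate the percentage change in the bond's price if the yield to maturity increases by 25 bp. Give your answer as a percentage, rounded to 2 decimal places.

-0.64%

Periodic yield y = 0.0985. Modified duration first:
  t   CF        PV=CF/(1+0.0985)^t    t·PV
  1         6.50         5.9172         5.9172
  2         6.50         5.3866        10.7732
  3       106.50        80.3433       241.0298
  Σ                     91.6470       257.7201
P = 91.6470; D_Mac = 2.81210 yrs; D_mod = 2.81210/(1+0.0985) = 2.55994 yrs.
ΔP/P ≈ -D_mod · Δy = -2.55994 × (+0.0025) = -0.006400 = -0.6400%.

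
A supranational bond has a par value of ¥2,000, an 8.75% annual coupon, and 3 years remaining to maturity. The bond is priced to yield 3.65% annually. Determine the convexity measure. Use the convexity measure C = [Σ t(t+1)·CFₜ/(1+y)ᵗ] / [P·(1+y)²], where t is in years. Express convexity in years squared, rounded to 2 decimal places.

With y = 0.0365:
  t   CF        PV=CF/(1+0.0365)^t    t·PV        t(t+1)·PV
  1       175.00       168.8374       168.8374         337.6749
  2       175.00       162.8919       325.7838         977.3513
  3     2,175.00     1,953.2208     5,859.6624      23,438.6497
  Σ                  2,284.9501     6,354.2836      24,753.6758
P = 2,284.9501.
Convexity = Σ t(t+1)·PV / [P·(1+y)²] = 24,753.6758 / (2,284.9501 × 1.074332) = 10.08380.

10.08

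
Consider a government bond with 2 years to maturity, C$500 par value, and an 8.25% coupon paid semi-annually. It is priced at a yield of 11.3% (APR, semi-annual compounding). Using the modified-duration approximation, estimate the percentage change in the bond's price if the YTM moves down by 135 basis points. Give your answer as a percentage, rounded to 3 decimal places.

Periodic yield y = 0.0565. Modified duration first:
  t   CF        PV=CF/(1+0.0565)^t    t·PV
  1       20.625        19.5220        19.5220
  2       20.625        18.4780        36.9560
  3       20.625        17.4898        52.4695
  4      520.625       417.8756     1,671.5024
  Σ                    473.3654     1,780.4499
P = 473.3654; D_Mac = 3.76126 half-year periods = 1.88063 yrs; D_mod = 1.88063/(1+0.0565) = 1.78006 yrs.
ΔP/P ≈ -D_mod · Δy = -1.78006 × (-0.0135) = +0.024031 = +2.4031%.

+2.403%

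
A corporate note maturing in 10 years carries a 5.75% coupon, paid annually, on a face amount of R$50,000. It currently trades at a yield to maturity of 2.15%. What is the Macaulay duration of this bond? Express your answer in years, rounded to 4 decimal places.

Periodic yield y = 0.0215. Discount each cash flow and weight by its year:
  t   CF        PV=CF/(1+0.0215)^t    t·PV
  1     2,875.00     2,814.4885     2,814.4885
  2     2,875.00     2,755.2506     5,510.5012
  3     2,875.00     2,697.2595     8,091.7786
  4     2,875.00     2,640.4890    10,561.9561
  5     2,875.00     2,584.9134    12,924.5669
  6     2,875.00     2,530.5075    15,183.0448
  7     2,875.00     2,477.2467    17,340.7266
  8     2,875.00     2,425.1069    19,400.8549
  9     2,875.00     2,374.0645    21,366.5803
  10   52,875.00    42,743.1644   427,431.6436
  Σ                 66,042.4909   540,626.1416
Price P = Σ PV = 66,042.4909.
Macaulay duration = Σ(t·PV) / P = 540,626.1416 / 66,042.4909 = 8.18603 years.

8.1860 years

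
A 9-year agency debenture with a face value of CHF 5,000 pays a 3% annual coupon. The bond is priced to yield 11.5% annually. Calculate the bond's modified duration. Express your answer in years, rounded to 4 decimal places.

Periodic yield y = 0.115. First find Macaulay duration:
  t   CF        PV=CF/(1+0.115)^t    t·PV
  1       150.00       134.5291       134.5291
  2       150.00       120.6539       241.3079
  3       150.00       108.2098       324.6294
  4       150.00        97.0492       388.1966
  5       150.00        87.0396       435.1980
  6       150.00        78.0624       468.3746
  7       150.00        70.0111       490.0780
  8       150.00        62.7903       502.3221
  9     5,150.00     1,933.4521    17,401.0691
  Σ                  2,691.7976    20,385.7050
P = 2,691.7976; Macaulay duration = 20,385.7050 / 2,691.7976 = 7.57327 years.
Modified duration = D_Mac / (1 + y) = 7.57327 / 1.115 = 6.79217 years.

6.7922 years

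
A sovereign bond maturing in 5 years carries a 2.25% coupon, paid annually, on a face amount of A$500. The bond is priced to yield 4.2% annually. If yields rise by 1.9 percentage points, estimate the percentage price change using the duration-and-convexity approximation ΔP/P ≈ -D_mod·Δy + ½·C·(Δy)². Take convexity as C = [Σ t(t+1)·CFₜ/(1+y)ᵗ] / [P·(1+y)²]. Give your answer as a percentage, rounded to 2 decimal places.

-8.23%

With y = 0.042:
  t   CF        PV=CF/(1+0.042)^t    t·PV        t(t+1)·PV
  1        11.25        10.7965        10.7965          21.5931
  2        11.25        10.3614        20.7227          62.1682
  3        11.25         9.9437        29.8312         119.3248
  4        11.25         9.5429        38.1717         190.8586
  5       511.25       416.1930     2,080.9648      12,485.7887
  Σ                    456.8375     2,180.4870      12,879.7333
P = 456.8375; D_Mac = 4.77300 yrs; D_mod = 4.58062 yrs; C = 25.96628.
Duration effect: -4.58062 × (+0.019) = -0.087032
Convexity effect: 0.5 × 25.96628 × (0.019)² = +0.0046869
ΔP/P ≈ -0.087032 + 0.0046869 = -0.082345 = -8.2345%.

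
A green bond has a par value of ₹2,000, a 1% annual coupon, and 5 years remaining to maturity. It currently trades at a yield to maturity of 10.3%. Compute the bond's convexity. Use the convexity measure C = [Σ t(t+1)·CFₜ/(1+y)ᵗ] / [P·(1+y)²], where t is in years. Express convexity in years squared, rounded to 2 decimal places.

23.83

With y = 0.103:
  t   CF        PV=CF/(1+0.103)^t    t·PV        t(t+1)·PV
  1        20.00        18.1324        18.1324          36.2647
  2        20.00        16.4391        32.8783          98.6348
  3        20.00        14.9040        44.7121         178.8483
  4        20.00        13.5123        54.0490         270.2452
  5     2,020.00     1,237.2966     6,186.4828      37,118.8970
  Σ                  1,300.2843     6,336.2546      37,702.8899
P = 1,300.2843.
Convexity = Σ t(t+1)·PV / [P·(1+y)²] = 37,702.8899 / (1,300.2843 × 1.216609) = 23.83336.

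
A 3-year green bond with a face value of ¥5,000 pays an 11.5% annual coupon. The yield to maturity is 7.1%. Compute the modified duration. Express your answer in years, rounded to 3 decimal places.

2.537 years

Periodic yield y = 0.071. First find Macaulay duration:
  t   CF        PV=CF/(1+0.071)^t    t·PV
  1       575.00       536.8814       536.8814
  2       575.00       501.2898     1,002.5797
  3     5,575.00     4,538.1251    13,614.3752
  Σ                  5,576.2963    15,153.8363
P = 5,576.2963; Macaulay duration = 15,153.8363 / 5,576.2963 = 2.71755 years.
Modified duration = D_Mac / (1 + y) = 2.71755 / 1.071 = 2.53739 years.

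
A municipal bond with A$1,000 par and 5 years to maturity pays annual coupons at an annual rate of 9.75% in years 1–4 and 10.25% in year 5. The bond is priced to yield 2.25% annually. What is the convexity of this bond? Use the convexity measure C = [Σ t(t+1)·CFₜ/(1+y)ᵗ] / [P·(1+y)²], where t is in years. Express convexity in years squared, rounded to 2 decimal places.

With y = 0.0225:
  t   CF        PV=CF/(1+0.0225)^t    t·PV        t(t+1)·PV
  1        97.50        95.3545        95.3545         190.7090
  2        97.50        93.2563       186.5125         559.5375
  3        97.50        91.2042       273.6125       1,094.4500
  4        97.50        89.1972       356.7889       1,783.9445
  5     1,102.50       986.4203     4,932.1017      29,592.6099
  Σ                  1,355.4325     5,844.3701      33,221.2510
P = 1,355.4325.
Convexity = Σ t(t+1)·PV / [P·(1+y)²] = 33,221.2510 / (1,355.4325 × 1.045506) = 23.44291.

23.44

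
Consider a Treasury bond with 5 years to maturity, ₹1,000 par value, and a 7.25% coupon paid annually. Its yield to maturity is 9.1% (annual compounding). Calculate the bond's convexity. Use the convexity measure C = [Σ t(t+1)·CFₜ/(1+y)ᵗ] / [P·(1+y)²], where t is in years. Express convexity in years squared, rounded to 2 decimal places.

With y = 0.091:
  t   CF        PV=CF/(1+0.091)^t    t·PV        t(t+1)·PV
  1        72.50        66.4528        66.4528         132.9056
  2        72.50        60.9100       121.8200         365.4599
  3        72.50        55.8295       167.4885         669.9540
  4        72.50        51.1728       204.6911       1,023.4556
  5     1,072.50       693.8627     3,469.3135      20,815.8813
  Σ                    928.2278     4,029.7659      23,007.6564
P = 928.2278.
Convexity = Σ t(t+1)·PV / [P·(1+y)²] = 23,007.6564 / (928.2278 × 1.190281) = 20.82420.

20.82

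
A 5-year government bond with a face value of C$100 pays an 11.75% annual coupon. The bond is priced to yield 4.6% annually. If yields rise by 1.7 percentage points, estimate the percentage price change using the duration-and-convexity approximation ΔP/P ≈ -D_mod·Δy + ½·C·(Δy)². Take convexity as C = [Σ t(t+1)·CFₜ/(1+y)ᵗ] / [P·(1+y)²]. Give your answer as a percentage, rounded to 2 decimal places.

With y = 0.046:
  t   CF        PV=CF/(1+0.046)^t    t·PV        t(t+1)·PV
  1        11.75        11.2333        11.2333          22.4665
  2        11.75        10.7393        21.4785          64.4356
  3        11.75        10.2670        30.8009         123.2038
  4        11.75         9.8155        39.2619         196.3094
  5       111.75        89.2461       446.2304       2,677.3822
  Σ                    131.3011       549.0050       3,083.7975
P = 131.3011; D_Mac = 4.18127 yrs; D_mod = 3.99739 yrs; C = 21.46615.
Duration effect: -3.99739 × (+0.017) = -0.067956
Convexity effect: 0.5 × 21.46615 × (0.017)² = +0.0031019
ΔP/P ≈ -0.067956 + 0.0031019 = -0.064854 = -6.4854%.

-6.49%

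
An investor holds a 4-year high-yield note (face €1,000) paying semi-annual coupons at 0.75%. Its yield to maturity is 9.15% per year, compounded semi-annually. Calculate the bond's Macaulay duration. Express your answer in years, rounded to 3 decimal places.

Periodic yield y = 0.04575. Discount each cash flow and weight by its period:
  t   CF        PV=CF/(1+0.04575)^t    t·PV
  1         3.75         3.5859         3.5859
  2         3.75         3.4291         6.8581
  3         3.75         3.2790         9.8371
  4         3.75         3.1356        12.5424
  5         3.75         2.9984        14.9921
  6         3.75         2.8672        17.2034
  7         3.75         2.7418        19.1926
  8     1,003.75       701.7826     5,614.2605
  Σ                    723.8197     5,698.4722
Price P = Σ PV = 723.8197.
Macaulay duration = Σ(t·PV) / P = 5,698.4722 / 723.8197 = 7.87278 half-year periods.
In years: 7.87278 / 2 = 3.93639 years.

3.936 years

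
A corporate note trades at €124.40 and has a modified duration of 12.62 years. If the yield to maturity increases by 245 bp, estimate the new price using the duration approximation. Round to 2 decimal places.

€85.94

Duration approximation: ΔP/P ≈ -D_mod · Δy = -12.62 × (+0.0245) = -0.309190.
New price ≈ 124.40 × (1 - 0.309190) = 85.936764.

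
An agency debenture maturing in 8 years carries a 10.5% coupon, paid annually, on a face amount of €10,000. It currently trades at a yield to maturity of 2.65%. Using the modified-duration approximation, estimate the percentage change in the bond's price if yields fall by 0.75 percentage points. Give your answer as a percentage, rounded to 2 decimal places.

Periodic yield y = 0.0265. Modified duration first:
  t   CF        PV=CF/(1+0.0265)^t    t·PV
  1     1,050.00     1,022.8933     1,022.8933
  2     1,050.00       996.4864     1,992.9729
  3     1,050.00       970.7613     2,912.2838
  4     1,050.00       945.7002     3,782.8008
  5     1,050.00       921.2861     4,606.4306
  6     1,050.00       897.5023     5,385.0139
  7     1,050.00       874.3325     6,120.3275
  8    11,050.00     8,963.7688    71,710.1507
  Σ                 15,592.7310    97,532.8736
P = 15,592.7310; D_Mac = 6.25502 yrs; D_mod = 6.25502/(1+0.0265) = 6.09354 yrs.
ΔP/P ≈ -D_mod · Δy = -6.09354 × (-0.0075) = +0.045702 = +4.5702%.

+4.57%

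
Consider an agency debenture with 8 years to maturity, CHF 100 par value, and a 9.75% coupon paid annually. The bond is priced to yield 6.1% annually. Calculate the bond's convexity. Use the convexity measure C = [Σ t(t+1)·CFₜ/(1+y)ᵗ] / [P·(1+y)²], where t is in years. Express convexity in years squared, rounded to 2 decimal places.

With y = 0.061:
  t   CF        PV=CF/(1+0.061)^t    t·PV        t(t+1)·PV
  1         9.75         9.1894         9.1894          18.3789
  2         9.75         8.6611        17.3222          51.9667
  3         9.75         8.1632        24.4895          97.9580
  4         9.75         7.6938        30.7754         153.8768
  5         9.75         7.2515        36.2575         217.5449
  6         9.75         6.8346        41.0075         287.0527
  7         9.75         6.4416        45.0915         360.7322
  8       109.75        68.3410       546.7282       4,920.5535
  Σ                    122.5763       750.8612       6,108.0636
P = 122.5763.
Convexity = Σ t(t+1)·PV / [P·(1+y)²] = 6,108.0636 / (122.5763 × 1.125721) = 44.26559.

44.27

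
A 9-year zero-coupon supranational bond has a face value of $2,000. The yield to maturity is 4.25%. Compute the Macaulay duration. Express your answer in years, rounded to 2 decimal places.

A zero-coupon bond has a single cash flow at maturity, so its Macaulay duration equals its maturity: 9 years.

9.00 years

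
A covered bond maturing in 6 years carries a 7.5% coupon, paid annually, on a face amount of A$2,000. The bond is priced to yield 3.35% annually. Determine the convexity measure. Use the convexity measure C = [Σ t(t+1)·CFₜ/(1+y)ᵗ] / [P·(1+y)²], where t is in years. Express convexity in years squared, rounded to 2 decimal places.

31.91

With y = 0.0335:
  t   CF        PV=CF/(1+0.0335)^t    t·PV        t(t+1)·PV
  1       150.00       145.1379       145.1379         290.2758
  2       150.00       140.4334       280.8667         842.6002
  3       150.00       135.8813       407.6440       1,630.5761
  4       150.00       131.4769       525.9075       2,629.5373
  5       150.00       127.2152       636.0758       3,816.4547
  6     2,150.00     1,764.3128    10,585.8765      74,101.1358
  Σ                  2,444.4574    12,581.5084      83,310.5797
P = 2,444.4574.
Convexity = Σ t(t+1)·PV / [P·(1+y)²] = 83,310.5797 / (2,444.4574 × 1.068122) = 31.90779.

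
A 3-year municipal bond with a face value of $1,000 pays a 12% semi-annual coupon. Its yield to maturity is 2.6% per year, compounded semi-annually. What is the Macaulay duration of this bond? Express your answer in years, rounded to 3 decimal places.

Periodic yield y = 0.013. Discount each cash flow and weight by its period:
  t   CF        PV=CF/(1+0.013)^t    t·PV
  1        60.00        59.2300        59.2300
  2        60.00        58.4699       116.9398
  3        60.00        57.7195       173.1586
  4        60.00        56.9788       227.9153
  5        60.00        56.2476       281.2380
  6     1,060.00       980.9552     5,885.7315
  Σ                  1,269.6011     6,744.2132
Price P = Σ PV = 1,269.6011.
Macaulay duration = Σ(t·PV) / P = 6,744.2132 / 1,269.6011 = 5.31207 half-year periods.
In years: 5.31207 / 2 = 2.65604 years.

2.656 years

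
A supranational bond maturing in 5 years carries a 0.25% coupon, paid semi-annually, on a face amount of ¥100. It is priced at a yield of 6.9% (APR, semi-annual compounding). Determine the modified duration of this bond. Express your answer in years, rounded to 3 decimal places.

Periodic yield y = 0.0345. First find Macaulay duration:
  t   CF        PV=CF/(1+0.0345)^t    t·PV
  1        0.125         0.1208         0.1208
  2        0.125         0.1168         0.2336
  3        0.125         0.1129         0.3387
  4        0.125         0.1091         0.4366
  5        0.125         0.1055         0.5275
  6        0.125         0.1020         0.6119
  7        0.125         0.0986         0.6901
  8        0.125         0.0953         0.7624
  9        0.125         0.0921         0.8290
  10     100.125        71.3243       713.2431
  Σ                     72.2775       717.7937
P = 72.2775; Macaulay duration = 717.7937 / 72.2775 = 9.93109 half-year periods = 4.96554 years.
Modified duration = D_Mac / (1 + y) = 4.96554 / 1.0345 = 4.79994 years.

4.800 years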